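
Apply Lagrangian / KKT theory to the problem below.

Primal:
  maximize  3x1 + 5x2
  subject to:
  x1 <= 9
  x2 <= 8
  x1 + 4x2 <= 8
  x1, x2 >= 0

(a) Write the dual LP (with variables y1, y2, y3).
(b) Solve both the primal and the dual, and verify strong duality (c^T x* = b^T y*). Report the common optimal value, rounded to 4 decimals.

The standard primal-dual pair for 'max c^T x s.t. A x <= b, x >= 0' is:
  Dual:  min b^T y  s.t.  A^T y >= c,  y >= 0.

So the dual LP is:
  minimize  9y1 + 8y2 + 8y3
  subject to:
    y1 + y3 >= 3
    y2 + 4y3 >= 5
    y1, y2, y3 >= 0

Solving the primal: x* = (8, 0).
  primal value c^T x* = 24.
Solving the dual: y* = (0, 0, 3).
  dual value b^T y* = 24.
Strong duality: c^T x* = b^T y*. Confirmed.

24


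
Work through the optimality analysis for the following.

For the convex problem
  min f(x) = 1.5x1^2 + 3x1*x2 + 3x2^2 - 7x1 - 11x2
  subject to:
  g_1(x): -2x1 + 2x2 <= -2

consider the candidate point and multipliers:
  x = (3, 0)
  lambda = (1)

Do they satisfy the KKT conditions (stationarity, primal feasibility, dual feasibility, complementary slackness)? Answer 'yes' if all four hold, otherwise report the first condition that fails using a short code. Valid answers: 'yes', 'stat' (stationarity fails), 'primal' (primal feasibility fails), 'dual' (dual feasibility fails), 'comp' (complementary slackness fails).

Gradient of f: grad f(x) = Q x + c = (2, -2)
Constraint values g_i(x) = a_i^T x - b_i:
  g_1((3, 0)) = -4
Stationarity residual: grad f(x) + sum_i lambda_i a_i = (0, 0)
  -> stationarity OK
Primal feasibility (all g_i <= 0): OK
Dual feasibility (all lambda_i >= 0): OK
Complementary slackness (lambda_i * g_i(x) = 0 for all i): FAILS

Verdict: the first failing condition is complementary_slackness -> comp.

comp


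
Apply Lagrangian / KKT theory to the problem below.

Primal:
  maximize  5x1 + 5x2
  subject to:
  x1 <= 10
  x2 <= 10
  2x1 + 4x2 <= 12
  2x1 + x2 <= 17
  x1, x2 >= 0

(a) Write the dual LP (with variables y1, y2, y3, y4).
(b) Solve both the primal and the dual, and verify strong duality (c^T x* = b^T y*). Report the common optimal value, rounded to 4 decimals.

The standard primal-dual pair for 'max c^T x s.t. A x <= b, x >= 0' is:
  Dual:  min b^T y  s.t.  A^T y >= c,  y >= 0.

So the dual LP is:
  minimize  10y1 + 10y2 + 12y3 + 17y4
  subject to:
    y1 + 2y3 + 2y4 >= 5
    y2 + 4y3 + y4 >= 5
    y1, y2, y3, y4 >= 0

Solving the primal: x* = (6, 0).
  primal value c^T x* = 30.
Solving the dual: y* = (0, 0, 2.5, 0).
  dual value b^T y* = 30.
Strong duality: c^T x* = b^T y*. Confirmed.

30


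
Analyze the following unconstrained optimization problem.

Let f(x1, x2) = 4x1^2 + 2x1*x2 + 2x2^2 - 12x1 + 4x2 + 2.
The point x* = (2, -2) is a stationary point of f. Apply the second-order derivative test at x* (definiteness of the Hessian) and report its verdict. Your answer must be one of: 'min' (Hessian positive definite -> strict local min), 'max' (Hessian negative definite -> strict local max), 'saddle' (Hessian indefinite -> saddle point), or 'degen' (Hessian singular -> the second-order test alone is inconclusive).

Compute the Hessian H = grad^2 f:
  H = [[8, 2], [2, 4]]
Verify stationarity: grad f(x*) = H x* + g = (0, 0).
Eigenvalues of H: 3.1716, 8.8284.
Both eigenvalues > 0, so H is positive definite -> x* is a strict local min.

min


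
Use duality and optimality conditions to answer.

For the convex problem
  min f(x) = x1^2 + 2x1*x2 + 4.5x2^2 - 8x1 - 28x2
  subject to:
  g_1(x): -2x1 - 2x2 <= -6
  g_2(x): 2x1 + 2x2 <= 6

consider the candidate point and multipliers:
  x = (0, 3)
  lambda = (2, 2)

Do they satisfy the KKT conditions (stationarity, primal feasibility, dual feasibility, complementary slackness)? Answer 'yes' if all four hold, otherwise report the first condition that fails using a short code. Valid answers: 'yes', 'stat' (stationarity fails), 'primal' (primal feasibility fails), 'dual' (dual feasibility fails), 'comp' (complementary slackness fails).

Gradient of f: grad f(x) = Q x + c = (-2, -1)
Constraint values g_i(x) = a_i^T x - b_i:
  g_1((0, 3)) = 0
  g_2((0, 3)) = 0
Stationarity residual: grad f(x) + sum_i lambda_i a_i = (-2, -1)
  -> stationarity FAILS
Primal feasibility (all g_i <= 0): OK
Dual feasibility (all lambda_i >= 0): OK
Complementary slackness (lambda_i * g_i(x) = 0 for all i): OK

Verdict: the first failing condition is stationarity -> stat.

stat


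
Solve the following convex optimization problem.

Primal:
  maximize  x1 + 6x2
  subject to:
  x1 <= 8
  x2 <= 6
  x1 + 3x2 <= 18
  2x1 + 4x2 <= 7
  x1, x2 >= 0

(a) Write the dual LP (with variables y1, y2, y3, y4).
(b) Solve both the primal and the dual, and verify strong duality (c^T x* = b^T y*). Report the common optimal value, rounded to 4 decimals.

The standard primal-dual pair for 'max c^T x s.t. A x <= b, x >= 0' is:
  Dual:  min b^T y  s.t.  A^T y >= c,  y >= 0.

So the dual LP is:
  minimize  8y1 + 6y2 + 18y3 + 7y4
  subject to:
    y1 + y3 + 2y4 >= 1
    y2 + 3y3 + 4y4 >= 6
    y1, y2, y3, y4 >= 0

Solving the primal: x* = (0, 1.75).
  primal value c^T x* = 10.5.
Solving the dual: y* = (0, 0, 0, 1.5).
  dual value b^T y* = 10.5.
Strong duality: c^T x* = b^T y*. Confirmed.

10.5


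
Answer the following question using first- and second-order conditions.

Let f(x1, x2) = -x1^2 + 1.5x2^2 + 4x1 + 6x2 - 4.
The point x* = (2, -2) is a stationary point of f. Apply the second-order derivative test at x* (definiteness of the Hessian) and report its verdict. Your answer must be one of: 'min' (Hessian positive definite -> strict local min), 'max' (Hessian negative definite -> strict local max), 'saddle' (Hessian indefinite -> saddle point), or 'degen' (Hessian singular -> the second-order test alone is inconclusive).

Compute the Hessian H = grad^2 f:
  H = [[-2, 0], [0, 3]]
Verify stationarity: grad f(x*) = H x* + g = (0, 0).
Eigenvalues of H: -2, 3.
Eigenvalues have mixed signs, so H is indefinite -> x* is a saddle point.

saddle


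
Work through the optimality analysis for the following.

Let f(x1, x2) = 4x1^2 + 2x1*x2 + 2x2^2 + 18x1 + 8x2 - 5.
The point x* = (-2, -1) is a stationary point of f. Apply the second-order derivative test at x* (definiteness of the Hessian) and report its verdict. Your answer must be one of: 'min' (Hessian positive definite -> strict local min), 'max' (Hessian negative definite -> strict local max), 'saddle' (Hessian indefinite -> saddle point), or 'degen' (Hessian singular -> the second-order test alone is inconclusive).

Compute the Hessian H = grad^2 f:
  H = [[8, 2], [2, 4]]
Verify stationarity: grad f(x*) = H x* + g = (0, 0).
Eigenvalues of H: 3.1716, 8.8284.
Both eigenvalues > 0, so H is positive definite -> x* is a strict local min.

min


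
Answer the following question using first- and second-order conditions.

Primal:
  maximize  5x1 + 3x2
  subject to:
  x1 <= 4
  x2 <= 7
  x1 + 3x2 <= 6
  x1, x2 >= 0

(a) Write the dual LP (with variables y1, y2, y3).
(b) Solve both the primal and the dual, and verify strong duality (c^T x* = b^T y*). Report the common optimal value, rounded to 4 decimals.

The standard primal-dual pair for 'max c^T x s.t. A x <= b, x >= 0' is:
  Dual:  min b^T y  s.t.  A^T y >= c,  y >= 0.

So the dual LP is:
  minimize  4y1 + 7y2 + 6y3
  subject to:
    y1 + y3 >= 5
    y2 + 3y3 >= 3
    y1, y2, y3 >= 0

Solving the primal: x* = (4, 0.6667).
  primal value c^T x* = 22.
Solving the dual: y* = (4, 0, 1).
  dual value b^T y* = 22.
Strong duality: c^T x* = b^T y*. Confirmed.

22


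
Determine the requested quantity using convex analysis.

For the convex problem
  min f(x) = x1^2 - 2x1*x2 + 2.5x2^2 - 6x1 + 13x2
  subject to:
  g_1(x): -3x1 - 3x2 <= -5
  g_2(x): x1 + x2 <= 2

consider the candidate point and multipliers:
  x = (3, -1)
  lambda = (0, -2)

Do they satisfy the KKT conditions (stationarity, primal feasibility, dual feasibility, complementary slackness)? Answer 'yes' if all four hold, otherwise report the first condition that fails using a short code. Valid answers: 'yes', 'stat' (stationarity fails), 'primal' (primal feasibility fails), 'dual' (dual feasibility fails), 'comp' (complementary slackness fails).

Gradient of f: grad f(x) = Q x + c = (2, 2)
Constraint values g_i(x) = a_i^T x - b_i:
  g_1((3, -1)) = -1
  g_2((3, -1)) = 0
Stationarity residual: grad f(x) + sum_i lambda_i a_i = (0, 0)
  -> stationarity OK
Primal feasibility (all g_i <= 0): OK
Dual feasibility (all lambda_i >= 0): FAILS
Complementary slackness (lambda_i * g_i(x) = 0 for all i): OK

Verdict: the first failing condition is dual_feasibility -> dual.

dual


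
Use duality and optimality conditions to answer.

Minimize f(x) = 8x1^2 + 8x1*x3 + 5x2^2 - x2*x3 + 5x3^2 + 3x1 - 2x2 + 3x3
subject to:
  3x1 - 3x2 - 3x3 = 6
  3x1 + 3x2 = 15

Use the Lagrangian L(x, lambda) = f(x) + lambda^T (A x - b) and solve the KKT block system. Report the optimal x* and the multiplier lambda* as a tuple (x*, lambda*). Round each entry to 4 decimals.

Form the Lagrangian:
  L(x, lambda) = (1/2) x^T Q x + c^T x + lambda^T (A x - b)
Stationarity (grad_x L = 0): Q x + c + A^T lambda = 0.
Primal feasibility: A x = b.

This gives the KKT block system:
  [ Q   A^T ] [ x     ]   [-c ]
  [ A    0  ] [ lambda ] = [ b ]

Solving the linear system:
  x*      = (2.4706, 2.5294, -2.0588)
  lambda* = (-0.1176, -8.5686)
  f(x*)   = 62.7059

x* = (2.4706, 2.5294, -2.0588), lambda* = (-0.1176, -8.5686)


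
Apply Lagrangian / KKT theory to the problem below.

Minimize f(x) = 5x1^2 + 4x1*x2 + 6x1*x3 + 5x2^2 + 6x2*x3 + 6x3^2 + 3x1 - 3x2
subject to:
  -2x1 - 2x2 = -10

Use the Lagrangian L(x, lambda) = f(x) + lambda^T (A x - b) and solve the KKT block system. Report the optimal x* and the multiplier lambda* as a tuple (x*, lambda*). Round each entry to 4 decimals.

Form the Lagrangian:
  L(x, lambda) = (1/2) x^T Q x + c^T x + lambda^T (A x - b)
Stationarity (grad_x L = 0): Q x + c + A^T lambda = 0.
Primal feasibility: A x = b.

This gives the KKT block system:
  [ Q   A^T ] [ x     ]   [-c ]
  [ A    0  ] [ lambda ] = [ b ]

Solving the linear system:
  x*      = (2, 3, -2.5)
  lambda* = (10)
  f(x*)   = 48.5

x* = (2, 3, -2.5), lambda* = (10)


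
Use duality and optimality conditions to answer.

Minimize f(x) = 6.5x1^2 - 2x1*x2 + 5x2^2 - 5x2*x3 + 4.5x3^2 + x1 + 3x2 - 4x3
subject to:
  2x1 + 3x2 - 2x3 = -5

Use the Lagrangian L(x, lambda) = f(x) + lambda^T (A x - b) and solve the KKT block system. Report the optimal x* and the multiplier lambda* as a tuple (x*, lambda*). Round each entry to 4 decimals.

Form the Lagrangian:
  L(x, lambda) = (1/2) x^T Q x + c^T x + lambda^T (A x - b)
Stationarity (grad_x L = 0): Q x + c + A^T lambda = 0.
Primal feasibility: A x = b.

This gives the KKT block system:
  [ Q   A^T ] [ x     ]   [-c ]
  [ A    0  ] [ lambda ] = [ b ]

Solving the linear system:
  x*      = (-0.6095, -0.9369, 0.4851)
  lambda* = (2.5251)
  f(x*)   = 3.6326

x* = (-0.6095, -0.9369, 0.4851), lambda* = (2.5251)


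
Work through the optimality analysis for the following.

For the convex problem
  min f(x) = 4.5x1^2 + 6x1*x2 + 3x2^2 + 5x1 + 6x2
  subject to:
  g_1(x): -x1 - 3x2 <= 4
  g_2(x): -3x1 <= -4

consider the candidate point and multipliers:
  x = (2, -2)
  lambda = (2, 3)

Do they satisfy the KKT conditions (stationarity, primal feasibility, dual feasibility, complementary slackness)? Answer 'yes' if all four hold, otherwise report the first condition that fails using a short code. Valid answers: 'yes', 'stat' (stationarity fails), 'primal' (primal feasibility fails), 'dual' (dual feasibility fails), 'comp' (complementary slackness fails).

Gradient of f: grad f(x) = Q x + c = (11, 6)
Constraint values g_i(x) = a_i^T x - b_i:
  g_1((2, -2)) = 0
  g_2((2, -2)) = -2
Stationarity residual: grad f(x) + sum_i lambda_i a_i = (0, 0)
  -> stationarity OK
Primal feasibility (all g_i <= 0): OK
Dual feasibility (all lambda_i >= 0): OK
Complementary slackness (lambda_i * g_i(x) = 0 for all i): FAILS

Verdict: the first failing condition is complementary_slackness -> comp.

comp


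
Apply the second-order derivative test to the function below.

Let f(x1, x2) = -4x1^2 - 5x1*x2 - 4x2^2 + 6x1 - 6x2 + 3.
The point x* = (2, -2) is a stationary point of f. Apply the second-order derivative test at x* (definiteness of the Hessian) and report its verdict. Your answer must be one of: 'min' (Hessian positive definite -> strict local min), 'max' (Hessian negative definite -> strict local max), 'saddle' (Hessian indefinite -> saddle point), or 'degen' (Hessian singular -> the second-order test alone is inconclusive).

Compute the Hessian H = grad^2 f:
  H = [[-8, -5], [-5, -8]]
Verify stationarity: grad f(x*) = H x* + g = (0, 0).
Eigenvalues of H: -13, -3.
Both eigenvalues < 0, so H is negative definite -> x* is a strict local max.

max


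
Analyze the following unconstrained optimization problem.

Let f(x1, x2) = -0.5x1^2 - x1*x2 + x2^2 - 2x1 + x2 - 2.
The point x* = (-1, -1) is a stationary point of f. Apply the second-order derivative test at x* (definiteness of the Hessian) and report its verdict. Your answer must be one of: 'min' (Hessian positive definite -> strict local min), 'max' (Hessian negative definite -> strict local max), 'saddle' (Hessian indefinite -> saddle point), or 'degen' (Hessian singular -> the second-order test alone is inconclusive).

Compute the Hessian H = grad^2 f:
  H = [[-1, -1], [-1, 2]]
Verify stationarity: grad f(x*) = H x* + g = (0, 0).
Eigenvalues of H: -1.3028, 2.3028.
Eigenvalues have mixed signs, so H is indefinite -> x* is a saddle point.

saddle


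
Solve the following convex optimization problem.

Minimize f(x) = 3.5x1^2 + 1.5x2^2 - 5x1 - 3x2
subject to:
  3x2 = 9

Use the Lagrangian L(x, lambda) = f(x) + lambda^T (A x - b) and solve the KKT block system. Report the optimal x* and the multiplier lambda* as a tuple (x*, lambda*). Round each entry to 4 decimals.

Form the Lagrangian:
  L(x, lambda) = (1/2) x^T Q x + c^T x + lambda^T (A x - b)
Stationarity (grad_x L = 0): Q x + c + A^T lambda = 0.
Primal feasibility: A x = b.

This gives the KKT block system:
  [ Q   A^T ] [ x     ]   [-c ]
  [ A    0  ] [ lambda ] = [ b ]

Solving the linear system:
  x*      = (0.7143, 3)
  lambda* = (-2)
  f(x*)   = 2.7143

x* = (0.7143, 3), lambda* = (-2)


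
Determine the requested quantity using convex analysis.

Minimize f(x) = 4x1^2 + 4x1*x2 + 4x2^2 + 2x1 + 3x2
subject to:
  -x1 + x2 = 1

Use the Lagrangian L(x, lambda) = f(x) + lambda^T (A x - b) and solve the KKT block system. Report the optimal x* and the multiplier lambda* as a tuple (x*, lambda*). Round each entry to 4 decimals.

Form the Lagrangian:
  L(x, lambda) = (1/2) x^T Q x + c^T x + lambda^T (A x - b)
Stationarity (grad_x L = 0): Q x + c + A^T lambda = 0.
Primal feasibility: A x = b.

This gives the KKT block system:
  [ Q   A^T ] [ x     ]   [-c ]
  [ A    0  ] [ lambda ] = [ b ]

Solving the linear system:
  x*      = (-0.7083, 0.2917)
  lambda* = (-2.5)
  f(x*)   = 0.9792

x* = (-0.7083, 0.2917), lambda* = (-2.5)


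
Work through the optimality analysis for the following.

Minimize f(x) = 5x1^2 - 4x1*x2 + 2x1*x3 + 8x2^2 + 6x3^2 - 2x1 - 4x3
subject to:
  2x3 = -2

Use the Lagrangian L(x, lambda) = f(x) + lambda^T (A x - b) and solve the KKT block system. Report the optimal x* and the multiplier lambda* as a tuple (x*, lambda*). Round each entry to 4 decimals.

Form the Lagrangian:
  L(x, lambda) = (1/2) x^T Q x + c^T x + lambda^T (A x - b)
Stationarity (grad_x L = 0): Q x + c + A^T lambda = 0.
Primal feasibility: A x = b.

This gives the KKT block system:
  [ Q   A^T ] [ x     ]   [-c ]
  [ A    0  ] [ lambda ] = [ b ]

Solving the linear system:
  x*      = (0.4444, 0.1111, -1)
  lambda* = (7.5556)
  f(x*)   = 9.1111

x* = (0.4444, 0.1111, -1), lambda* = (7.5556)


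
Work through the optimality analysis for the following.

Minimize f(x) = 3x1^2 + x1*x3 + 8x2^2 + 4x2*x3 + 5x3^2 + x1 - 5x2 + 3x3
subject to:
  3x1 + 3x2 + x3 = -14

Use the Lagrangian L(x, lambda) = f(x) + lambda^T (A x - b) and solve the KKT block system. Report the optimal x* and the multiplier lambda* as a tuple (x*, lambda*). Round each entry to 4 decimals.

Form the Lagrangian:
  L(x, lambda) = (1/2) x^T Q x + c^T x + lambda^T (A x - b)
Stationarity (grad_x L = 0): Q x + c + A^T lambda = 0.
Primal feasibility: A x = b.

This gives the KKT block system:
  [ Q   A^T ] [ x     ]   [-c ]
  [ A    0  ] [ lambda ] = [ b ]

Solving the linear system:
  x*      = (-3.6387, -0.9402, -0.2632)
  lambda* = (7.0319)
  f(x*)   = 49.3595

x* = (-3.6387, -0.9402, -0.2632), lambda* = (7.0319)


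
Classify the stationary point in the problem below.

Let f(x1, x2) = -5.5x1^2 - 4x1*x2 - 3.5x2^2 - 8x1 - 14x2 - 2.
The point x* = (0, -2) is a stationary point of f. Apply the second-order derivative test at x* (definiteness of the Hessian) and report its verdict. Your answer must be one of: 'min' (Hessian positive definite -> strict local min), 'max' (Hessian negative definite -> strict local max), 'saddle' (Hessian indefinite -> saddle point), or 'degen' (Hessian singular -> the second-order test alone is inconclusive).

Compute the Hessian H = grad^2 f:
  H = [[-11, -4], [-4, -7]]
Verify stationarity: grad f(x*) = H x* + g = (0, 0).
Eigenvalues of H: -13.4721, -4.5279.
Both eigenvalues < 0, so H is negative definite -> x* is a strict local max.

max


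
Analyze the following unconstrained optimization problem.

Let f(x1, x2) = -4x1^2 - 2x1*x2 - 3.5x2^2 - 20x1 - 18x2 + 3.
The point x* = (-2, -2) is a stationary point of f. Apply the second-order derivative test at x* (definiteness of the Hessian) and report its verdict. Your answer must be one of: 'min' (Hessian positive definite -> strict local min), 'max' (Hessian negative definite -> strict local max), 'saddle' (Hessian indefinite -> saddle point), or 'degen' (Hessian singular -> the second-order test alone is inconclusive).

Compute the Hessian H = grad^2 f:
  H = [[-8, -2], [-2, -7]]
Verify stationarity: grad f(x*) = H x* + g = (0, 0).
Eigenvalues of H: -9.5616, -5.4384.
Both eigenvalues < 0, so H is negative definite -> x* is a strict local max.

max


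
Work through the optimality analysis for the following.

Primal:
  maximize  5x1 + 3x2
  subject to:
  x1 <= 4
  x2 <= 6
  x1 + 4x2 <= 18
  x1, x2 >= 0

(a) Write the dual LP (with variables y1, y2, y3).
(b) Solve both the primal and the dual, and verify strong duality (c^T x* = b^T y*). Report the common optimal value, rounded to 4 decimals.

The standard primal-dual pair for 'max c^T x s.t. A x <= b, x >= 0' is:
  Dual:  min b^T y  s.t.  A^T y >= c,  y >= 0.

So the dual LP is:
  minimize  4y1 + 6y2 + 18y3
  subject to:
    y1 + y3 >= 5
    y2 + 4y3 >= 3
    y1, y2, y3 >= 0

Solving the primal: x* = (4, 3.5).
  primal value c^T x* = 30.5.
Solving the dual: y* = (4.25, 0, 0.75).
  dual value b^T y* = 30.5.
Strong duality: c^T x* = b^T y*. Confirmed.

30.5


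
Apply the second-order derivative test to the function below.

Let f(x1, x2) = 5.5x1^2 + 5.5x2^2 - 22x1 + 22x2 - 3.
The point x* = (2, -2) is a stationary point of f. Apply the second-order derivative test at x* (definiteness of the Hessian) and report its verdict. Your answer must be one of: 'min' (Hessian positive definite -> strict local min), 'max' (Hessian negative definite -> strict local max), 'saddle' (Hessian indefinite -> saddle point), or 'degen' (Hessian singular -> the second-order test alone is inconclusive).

Compute the Hessian H = grad^2 f:
  H = [[11, 0], [0, 11]]
Verify stationarity: grad f(x*) = H x* + g = (0, 0).
Eigenvalues of H: 11, 11.
Both eigenvalues > 0, so H is positive definite -> x* is a strict local min.

min


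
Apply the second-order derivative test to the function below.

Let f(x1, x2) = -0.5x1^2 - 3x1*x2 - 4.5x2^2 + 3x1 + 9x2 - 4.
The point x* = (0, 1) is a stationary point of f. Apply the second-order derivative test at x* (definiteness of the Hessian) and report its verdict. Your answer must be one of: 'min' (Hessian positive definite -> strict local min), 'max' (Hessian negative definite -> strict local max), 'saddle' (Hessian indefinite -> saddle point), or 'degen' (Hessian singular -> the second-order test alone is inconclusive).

Compute the Hessian H = grad^2 f:
  H = [[-1, -3], [-3, -9]]
Verify stationarity: grad f(x*) = H x* + g = (0, 0).
Eigenvalues of H: -10, 0.
H has a zero eigenvalue (singular; negative semidefinite but not definite), so H is neither positive definite, negative definite, nor indefinite. The second-order test alone is inconclusive -> degen.
(Indeed, f is constant along the null direction of H through x*, so x* is not a strict local extremum.)

degen


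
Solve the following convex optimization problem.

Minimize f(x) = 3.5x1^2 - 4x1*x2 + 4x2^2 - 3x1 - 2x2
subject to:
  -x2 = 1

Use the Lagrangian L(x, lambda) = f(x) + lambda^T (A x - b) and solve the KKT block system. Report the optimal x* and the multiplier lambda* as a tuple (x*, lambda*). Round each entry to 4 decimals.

Form the Lagrangian:
  L(x, lambda) = (1/2) x^T Q x + c^T x + lambda^T (A x - b)
Stationarity (grad_x L = 0): Q x + c + A^T lambda = 0.
Primal feasibility: A x = b.

This gives the KKT block system:
  [ Q   A^T ] [ x     ]   [-c ]
  [ A    0  ] [ lambda ] = [ b ]

Solving the linear system:
  x*      = (-0.1429, -1)
  lambda* = (-9.4286)
  f(x*)   = 5.9286

x* = (-0.1429, -1), lambda* = (-9.4286)


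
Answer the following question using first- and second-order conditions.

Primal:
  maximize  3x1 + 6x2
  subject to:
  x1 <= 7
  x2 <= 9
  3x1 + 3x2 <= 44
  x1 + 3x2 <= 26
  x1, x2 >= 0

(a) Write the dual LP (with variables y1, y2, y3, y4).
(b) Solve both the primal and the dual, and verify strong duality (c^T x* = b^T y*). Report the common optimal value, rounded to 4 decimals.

The standard primal-dual pair for 'max c^T x s.t. A x <= b, x >= 0' is:
  Dual:  min b^T y  s.t.  A^T y >= c,  y >= 0.

So the dual LP is:
  minimize  7y1 + 9y2 + 44y3 + 26y4
  subject to:
    y1 + 3y3 + y4 >= 3
    y2 + 3y3 + 3y4 >= 6
    y1, y2, y3, y4 >= 0

Solving the primal: x* = (7, 6.3333).
  primal value c^T x* = 59.
Solving the dual: y* = (1, 0, 0, 2).
  dual value b^T y* = 59.
Strong duality: c^T x* = b^T y*. Confirmed.

59


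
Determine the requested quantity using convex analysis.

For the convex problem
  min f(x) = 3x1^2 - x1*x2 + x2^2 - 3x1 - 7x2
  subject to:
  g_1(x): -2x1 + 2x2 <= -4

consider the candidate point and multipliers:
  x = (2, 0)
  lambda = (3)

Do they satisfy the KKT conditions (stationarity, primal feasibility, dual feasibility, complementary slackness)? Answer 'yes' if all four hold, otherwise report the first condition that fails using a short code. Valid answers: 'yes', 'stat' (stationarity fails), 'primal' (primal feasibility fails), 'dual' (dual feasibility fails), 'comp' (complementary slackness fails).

Gradient of f: grad f(x) = Q x + c = (9, -9)
Constraint values g_i(x) = a_i^T x - b_i:
  g_1((2, 0)) = 0
Stationarity residual: grad f(x) + sum_i lambda_i a_i = (3, -3)
  -> stationarity FAILS
Primal feasibility (all g_i <= 0): OK
Dual feasibility (all lambda_i >= 0): OK
Complementary slackness (lambda_i * g_i(x) = 0 for all i): OK

Verdict: the first failing condition is stationarity -> stat.

stat


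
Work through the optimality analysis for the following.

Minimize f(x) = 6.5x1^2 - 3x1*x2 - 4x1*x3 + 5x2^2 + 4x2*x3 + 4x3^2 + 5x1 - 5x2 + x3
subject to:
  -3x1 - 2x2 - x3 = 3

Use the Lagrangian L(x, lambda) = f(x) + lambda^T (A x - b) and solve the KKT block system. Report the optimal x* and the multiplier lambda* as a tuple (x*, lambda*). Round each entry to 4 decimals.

Form the Lagrangian:
  L(x, lambda) = (1/2) x^T Q x + c^T x + lambda^T (A x - b)
Stationarity (grad_x L = 0): Q x + c + A^T lambda = 0.
Primal feasibility: A x = b.

This gives the KKT block system:
  [ Q   A^T ] [ x     ]   [-c ]
  [ A    0  ] [ lambda ] = [ b ]

Solving the linear system:
  x*      = (-0.9081, 0.3166, -0.9089)
  lambda* = (-1.3729)
  f(x*)   = -1.4566

x* = (-0.9081, 0.3166, -0.9089), lambda* = (-1.3729)


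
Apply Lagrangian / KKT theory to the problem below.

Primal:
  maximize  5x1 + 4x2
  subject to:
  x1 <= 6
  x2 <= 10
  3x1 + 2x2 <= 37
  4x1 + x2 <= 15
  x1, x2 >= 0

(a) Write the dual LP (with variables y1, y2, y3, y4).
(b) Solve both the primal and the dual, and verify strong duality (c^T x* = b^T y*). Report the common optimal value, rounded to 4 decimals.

The standard primal-dual pair for 'max c^T x s.t. A x <= b, x >= 0' is:
  Dual:  min b^T y  s.t.  A^T y >= c,  y >= 0.

So the dual LP is:
  minimize  6y1 + 10y2 + 37y3 + 15y4
  subject to:
    y1 + 3y3 + 4y4 >= 5
    y2 + 2y3 + y4 >= 4
    y1, y2, y3, y4 >= 0

Solving the primal: x* = (1.25, 10).
  primal value c^T x* = 46.25.
Solving the dual: y* = (0, 2.75, 0, 1.25).
  dual value b^T y* = 46.25.
Strong duality: c^T x* = b^T y*. Confirmed.

46.25


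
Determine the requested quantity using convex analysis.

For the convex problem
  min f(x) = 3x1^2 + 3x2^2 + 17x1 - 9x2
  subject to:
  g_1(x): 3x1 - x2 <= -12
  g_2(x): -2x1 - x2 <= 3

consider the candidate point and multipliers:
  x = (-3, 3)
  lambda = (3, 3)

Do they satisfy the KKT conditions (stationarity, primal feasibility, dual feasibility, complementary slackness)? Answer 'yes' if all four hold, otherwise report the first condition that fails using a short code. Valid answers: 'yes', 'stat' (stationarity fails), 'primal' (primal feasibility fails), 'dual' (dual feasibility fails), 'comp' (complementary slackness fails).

Gradient of f: grad f(x) = Q x + c = (-1, 9)
Constraint values g_i(x) = a_i^T x - b_i:
  g_1((-3, 3)) = 0
  g_2((-3, 3)) = 0
Stationarity residual: grad f(x) + sum_i lambda_i a_i = (2, 3)
  -> stationarity FAILS
Primal feasibility (all g_i <= 0): OK
Dual feasibility (all lambda_i >= 0): OK
Complementary slackness (lambda_i * g_i(x) = 0 for all i): OK

Verdict: the first failing condition is stationarity -> stat.

stat


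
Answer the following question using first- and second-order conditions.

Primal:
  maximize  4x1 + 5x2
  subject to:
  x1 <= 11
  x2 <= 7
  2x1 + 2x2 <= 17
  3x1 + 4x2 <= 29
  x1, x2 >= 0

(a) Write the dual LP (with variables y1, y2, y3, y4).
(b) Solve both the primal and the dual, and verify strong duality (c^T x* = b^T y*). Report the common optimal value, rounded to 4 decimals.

The standard primal-dual pair for 'max c^T x s.t. A x <= b, x >= 0' is:
  Dual:  min b^T y  s.t.  A^T y >= c,  y >= 0.

So the dual LP is:
  minimize  11y1 + 7y2 + 17y3 + 29y4
  subject to:
    y1 + 2y3 + 3y4 >= 4
    y2 + 2y3 + 4y4 >= 5
    y1, y2, y3, y4 >= 0

Solving the primal: x* = (5, 3.5).
  primal value c^T x* = 37.5.
Solving the dual: y* = (0, 0, 0.5, 1).
  dual value b^T y* = 37.5.
Strong duality: c^T x* = b^T y*. Confirmed.

37.5


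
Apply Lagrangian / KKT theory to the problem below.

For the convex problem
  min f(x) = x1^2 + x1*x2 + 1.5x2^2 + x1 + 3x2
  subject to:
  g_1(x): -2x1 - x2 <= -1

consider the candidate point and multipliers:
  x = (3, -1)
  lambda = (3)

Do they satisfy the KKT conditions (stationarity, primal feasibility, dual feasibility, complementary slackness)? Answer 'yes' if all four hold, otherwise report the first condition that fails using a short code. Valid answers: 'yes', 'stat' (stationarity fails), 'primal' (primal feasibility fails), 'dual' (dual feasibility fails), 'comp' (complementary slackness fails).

Gradient of f: grad f(x) = Q x + c = (6, 3)
Constraint values g_i(x) = a_i^T x - b_i:
  g_1((3, -1)) = -4
Stationarity residual: grad f(x) + sum_i lambda_i a_i = (0, 0)
  -> stationarity OK
Primal feasibility (all g_i <= 0): OK
Dual feasibility (all lambda_i >= 0): OK
Complementary slackness (lambda_i * g_i(x) = 0 for all i): FAILS

Verdict: the first failing condition is complementary_slackness -> comp.

comp


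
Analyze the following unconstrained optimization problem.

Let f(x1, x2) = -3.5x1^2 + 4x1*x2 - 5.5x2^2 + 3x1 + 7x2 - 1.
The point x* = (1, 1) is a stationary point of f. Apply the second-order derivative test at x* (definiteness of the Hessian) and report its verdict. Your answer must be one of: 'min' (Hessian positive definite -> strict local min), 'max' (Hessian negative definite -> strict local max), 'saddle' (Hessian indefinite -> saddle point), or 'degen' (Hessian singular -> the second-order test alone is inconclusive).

Compute the Hessian H = grad^2 f:
  H = [[-7, 4], [4, -11]]
Verify stationarity: grad f(x*) = H x* + g = (0, 0).
Eigenvalues of H: -13.4721, -4.5279.
Both eigenvalues < 0, so H is negative definite -> x* is a strict local max.

max


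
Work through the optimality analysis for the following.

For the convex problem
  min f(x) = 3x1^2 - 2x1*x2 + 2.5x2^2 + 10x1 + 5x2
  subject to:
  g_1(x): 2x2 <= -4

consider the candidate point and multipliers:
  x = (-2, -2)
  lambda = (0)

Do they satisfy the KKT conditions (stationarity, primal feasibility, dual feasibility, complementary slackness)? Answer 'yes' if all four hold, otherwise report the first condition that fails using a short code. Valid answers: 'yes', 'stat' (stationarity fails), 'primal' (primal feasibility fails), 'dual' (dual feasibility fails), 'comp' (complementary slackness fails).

Gradient of f: grad f(x) = Q x + c = (2, -1)
Constraint values g_i(x) = a_i^T x - b_i:
  g_1((-2, -2)) = 0
Stationarity residual: grad f(x) + sum_i lambda_i a_i = (2, -1)
  -> stationarity FAILS
Primal feasibility (all g_i <= 0): OK
Dual feasibility (all lambda_i >= 0): OK
Complementary slackness (lambda_i * g_i(x) = 0 for all i): OK

Verdict: the first failing condition is stationarity -> stat.

stat


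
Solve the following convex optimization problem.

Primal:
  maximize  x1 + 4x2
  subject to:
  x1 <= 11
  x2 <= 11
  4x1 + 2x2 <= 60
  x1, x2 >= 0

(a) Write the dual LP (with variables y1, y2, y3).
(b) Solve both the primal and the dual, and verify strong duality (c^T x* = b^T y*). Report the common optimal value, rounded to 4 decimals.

The standard primal-dual pair for 'max c^T x s.t. A x <= b, x >= 0' is:
  Dual:  min b^T y  s.t.  A^T y >= c,  y >= 0.

So the dual LP is:
  minimize  11y1 + 11y2 + 60y3
  subject to:
    y1 + 4y3 >= 1
    y2 + 2y3 >= 4
    y1, y2, y3 >= 0

Solving the primal: x* = (9.5, 11).
  primal value c^T x* = 53.5.
Solving the dual: y* = (0, 3.5, 0.25).
  dual value b^T y* = 53.5.
Strong duality: c^T x* = b^T y*. Confirmed.

53.5


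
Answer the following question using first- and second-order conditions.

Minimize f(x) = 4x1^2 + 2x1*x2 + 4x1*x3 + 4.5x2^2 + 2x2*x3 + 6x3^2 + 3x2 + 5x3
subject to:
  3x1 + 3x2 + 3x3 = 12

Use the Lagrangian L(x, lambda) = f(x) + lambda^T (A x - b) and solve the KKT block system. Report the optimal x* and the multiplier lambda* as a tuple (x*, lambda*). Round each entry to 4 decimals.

Form the Lagrangian:
  L(x, lambda) = (1/2) x^T Q x + c^T x + lambda^T (A x - b)
Stationarity (grad_x L = 0): Q x + c + A^T lambda = 0.
Primal feasibility: A x = b.

This gives the KKT block system:
  [ Q   A^T ] [ x     ]   [-c ]
  [ A    0  ] [ lambda ] = [ b ]

Solving the linear system:
  x*      = (2.0929, 1.4857, 0.4214)
  lambda* = (-7.1333)
  f(x*)   = 46.0821

x* = (2.0929, 1.4857, 0.4214), lambda* = (-7.1333)


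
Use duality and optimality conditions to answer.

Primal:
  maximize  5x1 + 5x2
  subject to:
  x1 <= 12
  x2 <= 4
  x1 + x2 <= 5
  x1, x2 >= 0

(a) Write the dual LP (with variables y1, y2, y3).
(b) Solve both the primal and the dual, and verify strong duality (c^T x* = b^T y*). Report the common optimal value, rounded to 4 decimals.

The standard primal-dual pair for 'max c^T x s.t. A x <= b, x >= 0' is:
  Dual:  min b^T y  s.t.  A^T y >= c,  y >= 0.

So the dual LP is:
  minimize  12y1 + 4y2 + 5y3
  subject to:
    y1 + y3 >= 5
    y2 + y3 >= 5
    y1, y2, y3 >= 0

Solving the primal: x* = (5, 0).
  primal value c^T x* = 25.
Solving the dual: y* = (0, 0, 5).
  dual value b^T y* = 25.
Strong duality: c^T x* = b^T y*. Confirmed.

25


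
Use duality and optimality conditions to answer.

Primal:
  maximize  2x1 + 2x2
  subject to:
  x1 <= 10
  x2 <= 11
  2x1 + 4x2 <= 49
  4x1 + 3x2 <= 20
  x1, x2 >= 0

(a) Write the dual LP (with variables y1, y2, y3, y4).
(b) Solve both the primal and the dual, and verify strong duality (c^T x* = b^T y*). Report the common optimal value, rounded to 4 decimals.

The standard primal-dual pair for 'max c^T x s.t. A x <= b, x >= 0' is:
  Dual:  min b^T y  s.t.  A^T y >= c,  y >= 0.

So the dual LP is:
  minimize  10y1 + 11y2 + 49y3 + 20y4
  subject to:
    y1 + 2y3 + 4y4 >= 2
    y2 + 4y3 + 3y4 >= 2
    y1, y2, y3, y4 >= 0

Solving the primal: x* = (0, 6.6667).
  primal value c^T x* = 13.3333.
Solving the dual: y* = (0, 0, 0, 0.6667).
  dual value b^T y* = 13.3333.
Strong duality: c^T x* = b^T y*. Confirmed.

13.3333


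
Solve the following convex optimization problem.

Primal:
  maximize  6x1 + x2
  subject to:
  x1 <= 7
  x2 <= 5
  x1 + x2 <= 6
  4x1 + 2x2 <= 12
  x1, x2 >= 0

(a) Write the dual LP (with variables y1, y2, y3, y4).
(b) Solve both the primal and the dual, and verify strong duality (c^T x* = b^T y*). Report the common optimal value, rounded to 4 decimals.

The standard primal-dual pair for 'max c^T x s.t. A x <= b, x >= 0' is:
  Dual:  min b^T y  s.t.  A^T y >= c,  y >= 0.

So the dual LP is:
  minimize  7y1 + 5y2 + 6y3 + 12y4
  subject to:
    y1 + y3 + 4y4 >= 6
    y2 + y3 + 2y4 >= 1
    y1, y2, y3, y4 >= 0

Solving the primal: x* = (3, 0).
  primal value c^T x* = 18.
Solving the dual: y* = (0, 0, 0, 1.5).
  dual value b^T y* = 18.
Strong duality: c^T x* = b^T y*. Confirmed.

18


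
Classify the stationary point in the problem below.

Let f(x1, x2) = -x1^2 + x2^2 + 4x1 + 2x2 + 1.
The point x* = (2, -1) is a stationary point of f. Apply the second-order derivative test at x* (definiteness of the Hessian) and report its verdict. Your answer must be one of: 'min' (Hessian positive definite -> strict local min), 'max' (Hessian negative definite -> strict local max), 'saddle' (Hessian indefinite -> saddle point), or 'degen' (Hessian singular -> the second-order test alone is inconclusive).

Compute the Hessian H = grad^2 f:
  H = [[-2, 0], [0, 2]]
Verify stationarity: grad f(x*) = H x* + g = (0, 0).
Eigenvalues of H: -2, 2.
Eigenvalues have mixed signs, so H is indefinite -> x* is a saddle point.

saddle


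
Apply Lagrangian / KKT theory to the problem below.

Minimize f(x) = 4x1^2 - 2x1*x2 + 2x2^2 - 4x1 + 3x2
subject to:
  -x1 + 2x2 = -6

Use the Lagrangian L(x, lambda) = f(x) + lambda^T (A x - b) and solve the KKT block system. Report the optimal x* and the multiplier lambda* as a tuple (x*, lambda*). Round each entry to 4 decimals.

Form the Lagrangian:
  L(x, lambda) = (1/2) x^T Q x + c^T x + lambda^T (A x - b)
Stationarity (grad_x L = 0): Q x + c + A^T lambda = 0.
Primal feasibility: A x = b.

This gives the KKT block system:
  [ Q   A^T ] [ x     ]   [-c ]
  [ A    0  ] [ lambda ] = [ b ]

Solving the linear system:
  x*      = (0.3571, -2.8214)
  lambda* = (4.5)
  f(x*)   = 8.5536

x* = (0.3571, -2.8214), lambda* = (4.5)


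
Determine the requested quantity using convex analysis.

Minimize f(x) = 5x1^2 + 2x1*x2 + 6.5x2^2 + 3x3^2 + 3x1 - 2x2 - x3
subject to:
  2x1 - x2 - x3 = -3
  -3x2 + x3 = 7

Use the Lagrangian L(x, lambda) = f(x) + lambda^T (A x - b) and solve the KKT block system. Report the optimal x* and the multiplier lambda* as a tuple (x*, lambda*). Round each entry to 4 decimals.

Form the Lagrangian:
  L(x, lambda) = (1/2) x^T Q x + c^T x + lambda^T (A x - b)
Stationarity (grad_x L = 0): Q x + c + A^T lambda = 0.
Primal feasibility: A x = b.

This gives the KKT block system:
  [ Q   A^T ] [ x     ]   [-c ]
  [ A    0  ] [ lambda ] = [ b ]

Solving the linear system:
  x*      = (-0.9739, -1.487, 2.5391)
  lambda* = (4.8565, -9.3783)
  f(x*)   = 38.8652

x* = (-0.9739, -1.487, 2.5391), lambda* = (4.8565, -9.3783)


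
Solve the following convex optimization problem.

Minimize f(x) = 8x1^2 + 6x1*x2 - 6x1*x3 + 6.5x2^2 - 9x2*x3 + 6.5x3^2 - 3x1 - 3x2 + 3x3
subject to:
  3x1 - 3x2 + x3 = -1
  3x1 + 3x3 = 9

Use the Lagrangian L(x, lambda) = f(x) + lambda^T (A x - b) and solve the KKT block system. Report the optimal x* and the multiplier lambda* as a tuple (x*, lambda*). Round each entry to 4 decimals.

Form the Lagrangian:
  L(x, lambda) = (1/2) x^T Q x + c^T x + lambda^T (A x - b)
Stationarity (grad_x L = 0): Q x + c + A^T lambda = 0.
Primal feasibility: A x = b.

This gives the KKT block system:
  [ Q   A^T ] [ x     ]   [-c ]
  [ A    0  ] [ lambda ] = [ b ]

Solving the linear system:
  x*      = (0.7704, 1.8469, 2.2296)
  lambda* = (1.8552, -4.1986)
  f(x*)   = 19.2396

x* = (0.7704, 1.8469, 2.2296), lambda* = (1.8552, -4.1986)


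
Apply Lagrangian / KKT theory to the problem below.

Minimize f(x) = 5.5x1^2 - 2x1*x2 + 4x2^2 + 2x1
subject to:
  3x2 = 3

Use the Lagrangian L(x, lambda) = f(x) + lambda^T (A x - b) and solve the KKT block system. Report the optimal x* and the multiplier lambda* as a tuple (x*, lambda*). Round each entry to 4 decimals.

Form the Lagrangian:
  L(x, lambda) = (1/2) x^T Q x + c^T x + lambda^T (A x - b)
Stationarity (grad_x L = 0): Q x + c + A^T lambda = 0.
Primal feasibility: A x = b.

This gives the KKT block system:
  [ Q   A^T ] [ x     ]   [-c ]
  [ A    0  ] [ lambda ] = [ b ]

Solving the linear system:
  x*      = (0, 1)
  lambda* = (-2.6667)
  f(x*)   = 4

x* = (0, 1), lambda* = (-2.6667)


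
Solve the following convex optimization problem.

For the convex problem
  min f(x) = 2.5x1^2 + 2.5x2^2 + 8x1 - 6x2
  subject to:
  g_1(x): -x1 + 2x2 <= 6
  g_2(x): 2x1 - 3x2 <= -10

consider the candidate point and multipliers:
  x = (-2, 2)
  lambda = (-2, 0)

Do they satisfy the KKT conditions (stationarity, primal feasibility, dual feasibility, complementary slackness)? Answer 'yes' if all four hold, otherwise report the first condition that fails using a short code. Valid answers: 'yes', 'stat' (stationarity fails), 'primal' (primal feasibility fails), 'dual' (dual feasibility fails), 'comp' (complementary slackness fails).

Gradient of f: grad f(x) = Q x + c = (-2, 4)
Constraint values g_i(x) = a_i^T x - b_i:
  g_1((-2, 2)) = 0
  g_2((-2, 2)) = 0
Stationarity residual: grad f(x) + sum_i lambda_i a_i = (0, 0)
  -> stationarity OK
Primal feasibility (all g_i <= 0): OK
Dual feasibility (all lambda_i >= 0): FAILS
Complementary slackness (lambda_i * g_i(x) = 0 for all i): OK

Verdict: the first failing condition is dual_feasibility -> dual.

dual


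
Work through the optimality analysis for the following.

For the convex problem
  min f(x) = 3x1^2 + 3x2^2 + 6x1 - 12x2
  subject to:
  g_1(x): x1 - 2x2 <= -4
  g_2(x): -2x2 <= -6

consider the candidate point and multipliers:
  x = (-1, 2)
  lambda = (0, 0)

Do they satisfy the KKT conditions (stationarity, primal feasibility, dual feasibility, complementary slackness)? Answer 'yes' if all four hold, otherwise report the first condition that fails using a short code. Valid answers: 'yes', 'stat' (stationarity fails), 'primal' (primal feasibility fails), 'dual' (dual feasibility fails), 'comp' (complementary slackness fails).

Gradient of f: grad f(x) = Q x + c = (0, 0)
Constraint values g_i(x) = a_i^T x - b_i:
  g_1((-1, 2)) = -1
  g_2((-1, 2)) = 2
Stationarity residual: grad f(x) + sum_i lambda_i a_i = (0, 0)
  -> stationarity OK
Primal feasibility (all g_i <= 0): FAILS
Dual feasibility (all lambda_i >= 0): OK
Complementary slackness (lambda_i * g_i(x) = 0 for all i): OK

Verdict: the first failing condition is primal_feasibility -> primal.

primal


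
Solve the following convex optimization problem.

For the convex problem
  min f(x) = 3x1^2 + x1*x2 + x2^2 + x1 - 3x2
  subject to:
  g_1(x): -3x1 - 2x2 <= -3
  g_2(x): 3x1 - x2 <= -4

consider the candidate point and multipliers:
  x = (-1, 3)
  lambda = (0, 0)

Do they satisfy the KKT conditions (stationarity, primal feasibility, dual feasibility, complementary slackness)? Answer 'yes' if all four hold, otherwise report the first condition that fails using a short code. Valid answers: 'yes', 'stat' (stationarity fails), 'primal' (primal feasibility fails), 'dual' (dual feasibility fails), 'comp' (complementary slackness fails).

Gradient of f: grad f(x) = Q x + c = (-2, 2)
Constraint values g_i(x) = a_i^T x - b_i:
  g_1((-1, 3)) = 0
  g_2((-1, 3)) = -2
Stationarity residual: grad f(x) + sum_i lambda_i a_i = (-2, 2)
  -> stationarity FAILS
Primal feasibility (all g_i <= 0): OK
Dual feasibility (all lambda_i >= 0): OK
Complementary slackness (lambda_i * g_i(x) = 0 for all i): OK

Verdict: the first failing condition is stationarity -> stat.

stat
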